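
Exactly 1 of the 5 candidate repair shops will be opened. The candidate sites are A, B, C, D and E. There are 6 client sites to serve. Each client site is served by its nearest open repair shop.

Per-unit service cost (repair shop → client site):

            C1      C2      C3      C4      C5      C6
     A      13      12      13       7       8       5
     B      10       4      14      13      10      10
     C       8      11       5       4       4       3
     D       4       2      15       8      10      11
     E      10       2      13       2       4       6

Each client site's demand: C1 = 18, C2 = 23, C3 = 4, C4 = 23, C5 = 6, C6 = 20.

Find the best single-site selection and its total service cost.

With exactly 1 open, each client site uses its cheapest among the chosen.
{E}: C1→E 10·18=180, C2→E 2·23=46, C3→E 13·4=52, C4→E 2·23=46, C5→E 4·6=24, C6→E 6·20=120. Service cost 468.
{C}: service cost 593
{D}: service cost 642
Among all 5 size-1 choices, {E} is lowest.

Choose E only; total service cost 468.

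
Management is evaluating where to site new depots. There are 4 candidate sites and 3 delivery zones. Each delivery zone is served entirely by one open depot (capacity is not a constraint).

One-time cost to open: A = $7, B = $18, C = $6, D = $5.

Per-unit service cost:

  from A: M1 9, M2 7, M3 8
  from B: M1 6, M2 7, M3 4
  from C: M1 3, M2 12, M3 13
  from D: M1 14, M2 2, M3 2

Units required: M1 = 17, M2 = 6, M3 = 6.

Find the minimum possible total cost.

Minimum total cost: 86

For any fixed open set, each delivery zone goes to its cheapest open site; total = fixed + service.
{C, D}: M1→C 3·17=51, M2→D 2·6=12, M3→D 2·6=12. Service 75; fixed 11; total 86.
{A, C, D}: service 75 + fixed 18 = 93
{B, C, D}: service 75 + fixed 29 = 104
{A, B, C, D}: service 75 + fixed 36 = 111
No other subset beats 86.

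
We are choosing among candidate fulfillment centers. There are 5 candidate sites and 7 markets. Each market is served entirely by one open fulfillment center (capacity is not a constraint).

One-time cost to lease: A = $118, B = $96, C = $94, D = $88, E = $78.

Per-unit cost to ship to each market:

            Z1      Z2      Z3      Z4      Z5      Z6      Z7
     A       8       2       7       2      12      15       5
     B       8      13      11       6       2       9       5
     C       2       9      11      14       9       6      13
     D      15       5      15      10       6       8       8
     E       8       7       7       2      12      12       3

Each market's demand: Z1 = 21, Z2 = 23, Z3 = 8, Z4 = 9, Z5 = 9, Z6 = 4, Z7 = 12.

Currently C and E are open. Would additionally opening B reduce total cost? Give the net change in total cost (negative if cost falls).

Current service cost with {C, E}: 418.
Adding B: each market re-picks its cheapest; new service cost 355, saving 63.
Extra fixed cost: 96. Net change = 96 − 63 = 33.
(Totals: 590 → 623.)

No — net change +33 (cost rises by 33).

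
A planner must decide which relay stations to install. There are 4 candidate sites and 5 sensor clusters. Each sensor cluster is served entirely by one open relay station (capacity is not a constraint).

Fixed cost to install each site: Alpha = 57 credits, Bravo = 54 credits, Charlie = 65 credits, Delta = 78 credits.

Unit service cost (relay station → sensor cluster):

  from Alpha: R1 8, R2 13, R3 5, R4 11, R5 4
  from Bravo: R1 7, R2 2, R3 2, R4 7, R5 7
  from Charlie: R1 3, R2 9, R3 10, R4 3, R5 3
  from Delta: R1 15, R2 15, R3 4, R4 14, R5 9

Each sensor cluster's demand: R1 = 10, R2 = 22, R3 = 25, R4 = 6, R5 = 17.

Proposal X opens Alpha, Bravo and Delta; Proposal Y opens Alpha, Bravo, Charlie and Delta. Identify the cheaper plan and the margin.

Proposal X: {Alpha, Bravo, Delta}: R1→Bravo 7·10=70, R2→Bravo 2·22=44, R3→Bravo 2·25=50, R4→Bravo 7·6=42, R5→Alpha 4·17=68. Service 274; fixed 189; total 463.
Proposal Y: {Alpha, Bravo, Charlie, Delta}: R1→Charlie 3·10=30, R2→Bravo 2·22=44, R3→Bravo 2·25=50, R4→Charlie 3·6=18, R5→Charlie 3·17=51. Service 193; fixed 254; total 447.
Difference: |463 − 447| = 16.

Proposal Y is cheaper by 16.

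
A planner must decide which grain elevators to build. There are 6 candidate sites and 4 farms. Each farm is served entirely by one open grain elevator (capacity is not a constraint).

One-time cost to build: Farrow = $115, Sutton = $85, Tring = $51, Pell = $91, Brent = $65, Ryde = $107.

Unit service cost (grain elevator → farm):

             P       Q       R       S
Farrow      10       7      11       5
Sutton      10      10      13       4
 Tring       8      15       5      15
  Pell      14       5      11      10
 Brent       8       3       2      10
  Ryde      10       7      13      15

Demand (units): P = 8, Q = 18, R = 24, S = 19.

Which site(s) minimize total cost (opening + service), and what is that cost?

For any fixed open set, each farm goes to its cheapest open site; total = fixed + service.
{Sutton, Brent}: P→Brent 8·8=64, Q→Brent 3·18=54, R→Brent 2·24=48, S→Sutton 4·19=76. Service 242; fixed 150; total 392.
{Brent}: service 356 + fixed 65 = 421
{Farrow, Brent}: P→Brent 8·8=64, Q→Brent 3·18=54, R→Brent 2·24=48, S→Farrow 5·19=95. Service 261; fixed 180; total 441.
{Farrow, Sutton, Tring, Pell, Brent, Ryde}: service 242 + fixed 514 = 756
No other subset beats 392.

Open Sutton and Brent; minimum total cost 392.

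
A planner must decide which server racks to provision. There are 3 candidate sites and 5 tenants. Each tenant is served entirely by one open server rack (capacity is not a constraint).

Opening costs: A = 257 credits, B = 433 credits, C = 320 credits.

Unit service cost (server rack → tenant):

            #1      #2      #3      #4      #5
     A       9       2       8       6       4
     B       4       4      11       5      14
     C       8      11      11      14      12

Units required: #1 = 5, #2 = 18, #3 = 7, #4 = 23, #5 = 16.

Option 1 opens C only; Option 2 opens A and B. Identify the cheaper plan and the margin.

Option 1: {C}: #1→C 8·5=40, #2→C 11·18=198, #3→C 11·7=77, #4→C 14·23=322, #5→C 12·16=192. Service 829; fixed 320; total 1149.
Option 2: {A, B}: #1→B 4·5=20, #2→A 2·18=36, #3→A 8·7=56, #4→B 5·23=115, #5→A 4·16=64. Service 291; fixed 690; total 981.
Difference: |1149 − 981| = 168.

Option 2 is cheaper by 168.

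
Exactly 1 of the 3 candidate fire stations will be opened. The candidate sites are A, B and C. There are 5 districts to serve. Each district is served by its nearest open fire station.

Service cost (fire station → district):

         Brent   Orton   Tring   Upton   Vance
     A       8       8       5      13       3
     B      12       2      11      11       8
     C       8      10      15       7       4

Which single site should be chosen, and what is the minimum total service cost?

With exactly 1 open, each district uses its cheapest among the chosen.
{A}: Brent→A 8, Orton→A 8, Tring→A 5, Upton→A 13, Vance→A 3. Service cost 37.
{B}: service cost 44
{C}: service cost 44
Among all 3 size-1 choices, {A} is lowest.

Choose A only; total service cost 37.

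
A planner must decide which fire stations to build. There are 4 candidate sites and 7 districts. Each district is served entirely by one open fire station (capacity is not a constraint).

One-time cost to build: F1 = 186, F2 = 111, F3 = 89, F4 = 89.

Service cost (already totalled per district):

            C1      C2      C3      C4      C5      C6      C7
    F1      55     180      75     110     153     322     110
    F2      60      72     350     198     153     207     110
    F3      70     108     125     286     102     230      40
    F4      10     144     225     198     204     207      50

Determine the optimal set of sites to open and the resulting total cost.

Open F3 and F4; minimum total cost 968.

For any fixed open set, each district goes to its cheapest open site; total = fixed + service.
{F3, F4}: C1→F4 10, C2→F3 108, C3→F3 125, C4→F4 198, C5→F3 102, C6→F4 207, C7→F3 40. Service 790; fixed 178; total 968.
{F1, F3}: service 720 + fixed 275 = 995
{F2, F3}: C1→F2 60, C2→F2 72, C3→F3 125, C4→F2 198, C5→F3 102, C6→F2 207, C7→F3 40. Service 804; fixed 200; total 1004.
{F1, F2, F3, F4}: service 616 + fixed 475 = 1091
(All 15 nonempty subsets were checked; F3 and F4 is lowest.)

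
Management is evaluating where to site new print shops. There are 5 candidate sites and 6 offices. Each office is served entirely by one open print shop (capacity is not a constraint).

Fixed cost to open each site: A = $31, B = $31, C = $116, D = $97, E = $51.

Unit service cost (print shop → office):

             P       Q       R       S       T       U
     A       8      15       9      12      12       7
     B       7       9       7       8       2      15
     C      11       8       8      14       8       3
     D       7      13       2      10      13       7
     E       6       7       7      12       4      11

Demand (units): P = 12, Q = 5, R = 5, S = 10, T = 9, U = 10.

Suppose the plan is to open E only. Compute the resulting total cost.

Total cost: 459

Each office is assigned to its cheapest site among the open ones.
{E}: P→E 6·12=72, Q→E 7·5=35, R→E 7·5=35, S→E 12·10=120, T→E 4·9=36, U→E 11·10=110. Service 408; fixed 51; total 459.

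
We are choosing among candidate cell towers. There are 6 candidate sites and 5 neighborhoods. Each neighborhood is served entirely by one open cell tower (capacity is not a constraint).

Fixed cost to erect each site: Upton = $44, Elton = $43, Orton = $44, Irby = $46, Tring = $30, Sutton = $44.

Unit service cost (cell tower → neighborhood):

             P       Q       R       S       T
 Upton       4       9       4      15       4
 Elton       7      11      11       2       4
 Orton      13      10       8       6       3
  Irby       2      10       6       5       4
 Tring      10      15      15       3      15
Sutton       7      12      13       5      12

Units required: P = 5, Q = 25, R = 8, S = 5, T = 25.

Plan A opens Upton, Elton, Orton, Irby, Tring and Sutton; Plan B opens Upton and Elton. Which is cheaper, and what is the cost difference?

Plan B is cheaper by 129.

Plan A: {Upton, Elton, Orton, Irby, Tring, Sutton}: P→Irby 2·5=10, Q→Upton 9·25=225, R→Upton 4·8=32, S→Elton 2·5=10, T→Orton 3·25=75. Service 352; fixed 251; total 603.
Plan B: {Upton, Elton}: P→Upton 4·5=20, Q→Upton 9·25=225, R→Upton 4·8=32, S→Elton 2·5=10, T→Upton 4·25=100. Service 387; fixed 87; total 474.
Difference: |603 − 474| = 129.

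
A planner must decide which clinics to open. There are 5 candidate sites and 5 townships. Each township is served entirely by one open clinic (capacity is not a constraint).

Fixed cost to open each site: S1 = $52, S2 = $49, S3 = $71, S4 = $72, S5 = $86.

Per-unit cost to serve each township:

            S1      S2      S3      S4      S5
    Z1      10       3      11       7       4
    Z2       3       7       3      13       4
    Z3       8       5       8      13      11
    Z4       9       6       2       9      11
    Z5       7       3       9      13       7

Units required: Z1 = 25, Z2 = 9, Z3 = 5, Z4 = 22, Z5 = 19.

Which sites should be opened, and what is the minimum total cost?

Open S2 and S3; minimum total cost 348.

For any fixed open set, each township goes to its cheapest open site; total = fixed + service.
{S2, S3}: Z1→S2 3·25=75, Z2→S3 3·9=27, Z3→S2 5·5=25, Z4→S3 2·22=44, Z5→S2 3·19=57. Service 228; fixed 120; total 348.
{S1, S2, S3}: Z1→S2 3·25=75, Z2→S1 3·9=27, Z3→S2 5·5=25, Z4→S3 2·22=44, Z5→S2 3·19=57. Service 228; fixed 172; total 400.
{S2}: Z1→S2 3·25=75, Z2→S2 7·9=63, Z3→S2 5·5=25, Z4→S2 6·22=132, Z5→S2 3·19=57. Service 352; fixed 49; total 401.
{S1, S2, S3, S4, S5}: service 228 + fixed 330 = 558
No other subset beats 348.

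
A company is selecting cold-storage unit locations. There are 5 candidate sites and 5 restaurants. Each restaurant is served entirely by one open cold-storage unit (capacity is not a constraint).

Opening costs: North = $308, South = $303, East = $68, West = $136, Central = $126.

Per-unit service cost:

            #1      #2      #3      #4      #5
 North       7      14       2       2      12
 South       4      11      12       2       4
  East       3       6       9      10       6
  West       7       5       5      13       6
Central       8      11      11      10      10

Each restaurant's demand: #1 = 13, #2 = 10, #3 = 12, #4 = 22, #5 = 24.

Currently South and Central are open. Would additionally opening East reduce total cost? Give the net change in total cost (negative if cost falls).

Yes — net change −19 (cost falls by 19).

Current service cost with {South, Central}: 434.
Adding East: each restaurant re-picks its cheapest; new service cost 347, saving 87.
Extra fixed cost: 68. Net change = 68 − 87 = -19.
(Totals: 863 → 844.)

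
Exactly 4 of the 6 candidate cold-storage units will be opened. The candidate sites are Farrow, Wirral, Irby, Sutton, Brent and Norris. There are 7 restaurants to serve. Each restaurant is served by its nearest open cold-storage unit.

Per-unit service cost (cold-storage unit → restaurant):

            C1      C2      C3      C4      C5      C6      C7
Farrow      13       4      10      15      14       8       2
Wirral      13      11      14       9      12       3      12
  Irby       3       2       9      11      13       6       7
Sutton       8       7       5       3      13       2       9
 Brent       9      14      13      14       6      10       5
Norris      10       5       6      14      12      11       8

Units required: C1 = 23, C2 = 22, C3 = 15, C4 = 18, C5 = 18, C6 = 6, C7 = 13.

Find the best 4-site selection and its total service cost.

With exactly 4 open, each restaurant uses its cheapest among the chosen.
{Farrow, Irby, Sutton, Brent}: C1→Irby 3·23=69, C2→Irby 2·22=44, C3→Sutton 5·15=75, C4→Sutton 3·18=54, C5→Brent 6·18=108, C6→Sutton 2·6=12, C7→Farrow 2·13=26. Service cost 388.
{Wirral, Irby, Sutton, Brent}: service cost 427
{Irby, Sutton, Brent, Norris}: service cost 427
Among all 15 size-4 choices, {Farrow, Irby, Sutton, Brent} is lowest.

Choose Farrow, Irby, Sutton and Brent; total service cost 388.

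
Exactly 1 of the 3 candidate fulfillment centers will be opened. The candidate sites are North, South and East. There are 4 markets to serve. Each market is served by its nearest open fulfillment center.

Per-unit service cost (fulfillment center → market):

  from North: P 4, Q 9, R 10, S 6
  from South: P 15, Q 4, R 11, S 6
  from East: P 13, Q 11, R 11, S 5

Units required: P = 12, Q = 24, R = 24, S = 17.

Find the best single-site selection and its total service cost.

With exactly 1 open, each market uses its cheapest among the chosen.
{North}: P→North 4·12=48, Q→North 9·24=216, R→North 10·24=240, S→North 6·17=102. Service cost 606.
{South}: service cost 642
{East}: service cost 769
Among all 3 size-1 choices, {North} is lowest.

Choose North only; total service cost 606.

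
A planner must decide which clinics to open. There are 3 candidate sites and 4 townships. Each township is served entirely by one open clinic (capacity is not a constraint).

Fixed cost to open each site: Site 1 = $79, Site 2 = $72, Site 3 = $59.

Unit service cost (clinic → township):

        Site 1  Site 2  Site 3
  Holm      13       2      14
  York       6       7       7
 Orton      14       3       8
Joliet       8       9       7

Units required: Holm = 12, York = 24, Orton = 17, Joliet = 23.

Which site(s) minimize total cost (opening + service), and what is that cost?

Open Site 2 only; minimum total cost 522.

For any fixed open set, each township goes to its cheapest open site; total = fixed + service.
{Site 2}: Holm→Site 2 2·12=24, York→Site 2 7·24=168, Orton→Site 2 3·17=51, Joliet→Site 2 9·23=207. Service 450; fixed 72; total 522.
{Site 2, Site 3}: Holm→Site 2 2·12=24, York→Site 2 7·24=168, Orton→Site 2 3·17=51, Joliet→Site 3 7·23=161. Service 404; fixed 131; total 535.
{Site 1, Site 2}: Holm→Site 2 2·12=24, York→Site 1 6·24=144, Orton→Site 2 3·17=51, Joliet→Site 1 8·23=184. Service 403; fixed 151; total 554.
{Site 1, Site 2, Site 3}: Holm→Site 2 2·12=24, York→Site 1 6·24=144, Orton→Site 2 3·17=51, Joliet→Site 3 7·23=161. Service 380; fixed 210; total 590.
No other subset beats 522.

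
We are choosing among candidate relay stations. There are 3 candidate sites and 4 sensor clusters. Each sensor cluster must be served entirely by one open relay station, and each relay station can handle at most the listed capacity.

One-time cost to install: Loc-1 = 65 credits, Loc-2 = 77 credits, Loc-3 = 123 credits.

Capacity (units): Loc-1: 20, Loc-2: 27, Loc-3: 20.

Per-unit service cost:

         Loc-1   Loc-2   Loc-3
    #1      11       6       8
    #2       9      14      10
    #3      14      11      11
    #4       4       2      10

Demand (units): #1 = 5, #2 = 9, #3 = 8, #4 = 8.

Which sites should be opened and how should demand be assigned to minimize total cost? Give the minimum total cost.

Minimum total cost: 357

Open {Loc-1, Loc-2}: #1→Loc-2 6·5=30, #2→Loc-1 9·9=81, #3→Loc-2 11·8=88, #4→Loc-2 2·8=16.
Loads: Loc-1 carries 9/20, Loc-2 carries 21/27. Service 215; fixed 142; total 357.
Next best feasible plan costs 373.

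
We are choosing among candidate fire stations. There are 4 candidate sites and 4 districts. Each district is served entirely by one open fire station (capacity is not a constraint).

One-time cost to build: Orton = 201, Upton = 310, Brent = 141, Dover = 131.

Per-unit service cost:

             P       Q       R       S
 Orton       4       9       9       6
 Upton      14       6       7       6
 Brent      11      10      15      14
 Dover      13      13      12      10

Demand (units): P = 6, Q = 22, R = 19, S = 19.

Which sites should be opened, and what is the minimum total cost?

Open Orton only; minimum total cost 708.

For any fixed open set, each district goes to its cheapest open site; total = fixed + service.
{Orton}: P→Orton 4·6=24, Q→Orton 9·22=198, R→Orton 9·19=171, S→Orton 6·19=114. Service 507; fixed 201; total 708.
{Upton}: service 463 + fixed 310 = 773
{Orton, Dover}: P→Orton 4·6=24, Q→Orton 9·22=198, R→Orton 9·19=171, S→Orton 6·19=114. Service 507; fixed 332; total 839.
{Orton, Upton, Brent, Dover}: P→Orton 4·6=24, Q→Upton 6·22=132, R→Upton 7·19=133, S→Orton 6·19=114. Service 403; fixed 783; total 1186.
(All 15 nonempty subsets were checked; Orton only is lowest.)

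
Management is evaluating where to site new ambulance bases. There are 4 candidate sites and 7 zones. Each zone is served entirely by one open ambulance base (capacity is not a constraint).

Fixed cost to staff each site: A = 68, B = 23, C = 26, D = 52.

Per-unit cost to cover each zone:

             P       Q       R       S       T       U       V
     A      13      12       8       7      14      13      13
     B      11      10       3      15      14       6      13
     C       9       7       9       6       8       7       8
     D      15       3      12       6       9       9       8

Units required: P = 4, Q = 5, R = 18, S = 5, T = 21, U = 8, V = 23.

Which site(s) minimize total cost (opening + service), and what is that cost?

For any fixed open set, each zone goes to its cheapest open site; total = fixed + service.
{B, C}: P→C 9·4=36, Q→C 7·5=35, R→B 3·18=54, S→C 6·5=30, T→C 8·21=168, U→B 6·8=48, V→C 8·23=184. Service 555; fixed 49; total 604.
{B, C, D}: service 535 + fixed 101 = 636
{B, D}: P→B 11·4=44, Q→D 3·5=15, R→B 3·18=54, S→D 6·5=30, T→D 9·21=189, U→B 6·8=48, V→D 8·23=184. Service 564; fixed 75; total 639.
{A, B, C, D}: service 535 + fixed 169 = 704
No other subset beats 604.

Open B and C; minimum total cost 604.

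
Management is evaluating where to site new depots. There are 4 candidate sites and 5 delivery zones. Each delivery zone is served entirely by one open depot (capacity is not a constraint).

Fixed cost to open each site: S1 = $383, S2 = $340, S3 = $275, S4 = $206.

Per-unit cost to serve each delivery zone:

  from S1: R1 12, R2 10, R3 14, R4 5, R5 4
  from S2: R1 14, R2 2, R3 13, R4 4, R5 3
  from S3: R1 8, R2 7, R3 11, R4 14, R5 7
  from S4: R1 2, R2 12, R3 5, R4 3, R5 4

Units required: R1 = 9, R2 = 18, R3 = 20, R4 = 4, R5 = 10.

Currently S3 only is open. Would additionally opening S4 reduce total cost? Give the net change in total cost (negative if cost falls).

Yes — net change −42 (cost falls by 42).

Current service cost with {S3}: 544.
Adding S4: each delivery zone re-picks its cheapest; new service cost 296, saving 248.
Extra fixed cost: 206. Net change = 206 − 248 = -42.
(Totals: 819 → 777.)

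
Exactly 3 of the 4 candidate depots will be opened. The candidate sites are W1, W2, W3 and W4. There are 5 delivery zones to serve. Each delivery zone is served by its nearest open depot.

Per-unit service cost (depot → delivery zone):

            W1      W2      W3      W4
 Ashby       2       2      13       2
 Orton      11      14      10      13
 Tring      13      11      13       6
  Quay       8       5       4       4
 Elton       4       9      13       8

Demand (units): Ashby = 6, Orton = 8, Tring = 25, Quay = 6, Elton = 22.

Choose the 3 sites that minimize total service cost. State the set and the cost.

Choose W1, W3 and W4; total service cost 354.

With exactly 3 open, each delivery zone uses its cheapest among the chosen.
{W1, W3, W4}: Ashby→W1 2·6=12, Orton→W3 10·8=80, Tring→W4 6·25=150, Quay→W3 4·6=24, Elton→W1 4·22=88. Service cost 354.
{W1, W2, W4}: service cost 362
{W2, W3, W4}: service cost 442
Among all 4 size-3 choices, {W1, W3, W4} is lowest.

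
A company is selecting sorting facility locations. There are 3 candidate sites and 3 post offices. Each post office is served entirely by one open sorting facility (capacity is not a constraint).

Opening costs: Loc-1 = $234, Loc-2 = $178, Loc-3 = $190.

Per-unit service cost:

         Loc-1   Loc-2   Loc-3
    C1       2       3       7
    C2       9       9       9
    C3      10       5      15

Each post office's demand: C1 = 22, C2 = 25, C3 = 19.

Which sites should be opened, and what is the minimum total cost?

Open Loc-2 only; minimum total cost 564.

For any fixed open set, each post office goes to its cheapest open site; total = fixed + service.
{Loc-2}: C1→Loc-2 3·22=66, C2→Loc-2 9·25=225, C3→Loc-2 5·19=95. Service 386; fixed 178; total 564.
{Loc-1}: C1→Loc-1 2·22=44, C2→Loc-1 9·25=225, C3→Loc-1 10·19=190. Service 459; fixed 234; total 693.
{Loc-2, Loc-3}: C1→Loc-2 3·22=66, C2→Loc-2 9·25=225, C3→Loc-2 5·19=95. Service 386; fixed 368; total 754.
{Loc-1, Loc-2, Loc-3}: C1→Loc-1 2·22=44, C2→Loc-1 9·25=225, C3→Loc-2 5·19=95. Service 364; fixed 602; total 966.
No other subset beats 564.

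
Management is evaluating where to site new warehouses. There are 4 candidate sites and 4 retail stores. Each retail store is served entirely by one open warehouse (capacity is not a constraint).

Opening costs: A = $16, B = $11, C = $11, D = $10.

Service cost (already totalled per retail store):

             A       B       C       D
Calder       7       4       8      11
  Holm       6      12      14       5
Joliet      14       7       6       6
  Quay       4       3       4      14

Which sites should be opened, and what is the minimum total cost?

For any fixed open set, each retail store goes to its cheapest open site; total = fixed + service.
{B}: Calder→B 4, Holm→B 12, Joliet→B 7, Quay→B 3. Service 26; fixed 11; total 37.
{B, D}: Calder→B 4, Holm→D 5, Joliet→D 6, Quay→B 3. Service 18; fixed 21; total 39.
{C}: service 32 + fixed 11 = 43
{A, B, C, D}: service 18 + fixed 48 = 66
No other subset beats 37.

Open B only; minimum total cost 37.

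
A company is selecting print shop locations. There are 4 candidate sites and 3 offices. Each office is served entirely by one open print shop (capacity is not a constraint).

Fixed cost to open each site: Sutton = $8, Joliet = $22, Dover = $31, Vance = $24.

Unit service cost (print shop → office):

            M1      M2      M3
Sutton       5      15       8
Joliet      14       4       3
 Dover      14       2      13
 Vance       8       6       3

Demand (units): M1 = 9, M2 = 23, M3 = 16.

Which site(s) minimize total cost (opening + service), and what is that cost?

Open Sutton, Joliet and Dover; minimum total cost 200.

For any fixed open set, each office goes to its cheapest open site; total = fixed + service.
{Sutton, Joliet, Dover}: M1→Sutton 5·9=45, M2→Dover 2·23=46, M3→Joliet 3·16=48. Service 139; fixed 61; total 200.
{Sutton, Dover, Vance}: service 139 + fixed 63 = 202
{Sutton, Joliet}: service 185 + fixed 30 = 215
{Sutton, Joliet, Dover, Vance}: service 139 + fixed 85 = 224
No other subset beats 200.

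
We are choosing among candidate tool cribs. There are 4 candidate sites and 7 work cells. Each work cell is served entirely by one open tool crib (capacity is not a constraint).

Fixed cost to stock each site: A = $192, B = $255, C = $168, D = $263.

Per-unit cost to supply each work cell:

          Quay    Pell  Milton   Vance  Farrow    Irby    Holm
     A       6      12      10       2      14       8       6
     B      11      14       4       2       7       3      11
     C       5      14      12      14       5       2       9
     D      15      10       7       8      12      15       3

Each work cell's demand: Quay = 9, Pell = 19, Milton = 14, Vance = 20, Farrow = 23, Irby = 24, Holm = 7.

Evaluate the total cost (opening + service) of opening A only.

Each work cell is assigned to its cheapest site among the open ones.
{A}: Quay→A 6·9=54, Pell→A 12·19=228, Milton→A 10·14=140, Vance→A 2·20=40, Farrow→A 14·23=322, Irby→A 8·24=192, Holm→A 6·7=42. Service 1018; fixed 192; total 1210.

Total cost: 1210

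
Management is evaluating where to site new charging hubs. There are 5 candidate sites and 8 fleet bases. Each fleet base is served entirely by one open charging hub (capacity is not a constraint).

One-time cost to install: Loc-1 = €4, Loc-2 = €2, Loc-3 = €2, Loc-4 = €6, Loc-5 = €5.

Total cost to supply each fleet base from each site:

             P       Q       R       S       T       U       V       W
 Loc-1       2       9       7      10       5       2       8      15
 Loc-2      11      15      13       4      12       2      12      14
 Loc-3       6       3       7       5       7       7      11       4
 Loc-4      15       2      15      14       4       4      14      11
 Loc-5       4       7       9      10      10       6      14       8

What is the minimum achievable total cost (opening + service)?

Minimum total cost: 42

For any fixed open set, each fleet base goes to its cheapest open site; total = fixed + service.
{Loc-1, Loc-3}: P→Loc-1 2, Q→Loc-3 3, R→Loc-1 7, S→Loc-3 5, T→Loc-1 5, U→Loc-1 2, V→Loc-1 8, W→Loc-3 4. Service 36; fixed 6; total 42.
{Loc-1, Loc-2, Loc-3}: P→Loc-1 2, Q→Loc-3 3, R→Loc-1 7, S→Loc-2 4, T→Loc-1 5, U→Loc-1 2, V→Loc-1 8, W→Loc-3 4. Service 35; fixed 8; total 43.
{Loc-1, Loc-3, Loc-4}: service 34 + fixed 12 = 46
{Loc-1, Loc-2, Loc-3, Loc-4, Loc-5}: P→Loc-1 2, Q→Loc-4 2, R→Loc-1 7, S→Loc-2 4, T→Loc-4 4, U→Loc-1 2, V→Loc-1 8, W→Loc-3 4. Service 33; fixed 19; total 52.
No other subset beats 42.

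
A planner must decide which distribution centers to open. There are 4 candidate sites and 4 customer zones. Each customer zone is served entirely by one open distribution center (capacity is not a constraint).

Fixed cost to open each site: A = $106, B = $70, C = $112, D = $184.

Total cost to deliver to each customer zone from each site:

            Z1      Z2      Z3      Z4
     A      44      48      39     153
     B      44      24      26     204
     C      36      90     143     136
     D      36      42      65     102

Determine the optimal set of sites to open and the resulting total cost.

Open B only; minimum total cost 368.

For any fixed open set, each customer zone goes to its cheapest open site; total = fixed + service.
{B}: Z1→B 44, Z2→B 24, Z3→B 26, Z4→B 204. Service 298; fixed 70; total 368.
{A}: Z1→A 44, Z2→A 48, Z3→A 39, Z4→A 153. Service 284; fixed 106; total 390.
{B, C}: service 222 + fixed 182 = 404
{A, B, C, D}: service 188 + fixed 472 = 660
No other subset beats 368.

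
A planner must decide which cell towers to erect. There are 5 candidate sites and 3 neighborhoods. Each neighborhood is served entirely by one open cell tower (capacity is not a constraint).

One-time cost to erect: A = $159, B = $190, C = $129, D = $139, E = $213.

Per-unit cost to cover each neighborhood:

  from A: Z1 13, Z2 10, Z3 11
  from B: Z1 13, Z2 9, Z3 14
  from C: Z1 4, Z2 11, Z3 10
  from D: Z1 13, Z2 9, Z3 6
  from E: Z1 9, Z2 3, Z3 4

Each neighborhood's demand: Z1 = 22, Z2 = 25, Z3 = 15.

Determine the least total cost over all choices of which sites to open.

Minimum total cost: 546

For any fixed open set, each neighborhood goes to its cheapest open site; total = fixed + service.
{E}: Z1→E 9·22=198, Z2→E 3·25=75, Z3→E 4·15=60. Service 333; fixed 213; total 546.
{C, E}: service 223 + fixed 342 = 565
{C}: service 513 + fixed 129 = 642
{A, B, C, D, E}: service 223 + fixed 830 = 1053
No other subset beats 546.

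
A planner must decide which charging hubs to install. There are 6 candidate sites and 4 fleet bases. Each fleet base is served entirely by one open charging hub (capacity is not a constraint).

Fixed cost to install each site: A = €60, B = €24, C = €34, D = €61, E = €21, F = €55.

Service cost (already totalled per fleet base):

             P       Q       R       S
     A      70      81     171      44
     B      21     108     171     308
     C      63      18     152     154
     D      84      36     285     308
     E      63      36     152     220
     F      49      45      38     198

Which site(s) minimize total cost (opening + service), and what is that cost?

Open A, B and F; minimum total cost 287.

For any fixed open set, each fleet base goes to its cheapest open site; total = fixed + service.
{A, B, F}: P→B 21, Q→F 45, R→F 38, S→A 44. Service 148; fixed 139; total 287.
{A, F}: P→F 49, Q→F 45, R→F 38, S→A 44. Service 176; fixed 115; total 291.
{A, B, C, F}: service 121 + fixed 173 = 294
{A, B, C, D, E, F}: P→B 21, Q→C 18, R→F 38, S→A 44. Service 121; fixed 255; total 376.
No other subset beats 287.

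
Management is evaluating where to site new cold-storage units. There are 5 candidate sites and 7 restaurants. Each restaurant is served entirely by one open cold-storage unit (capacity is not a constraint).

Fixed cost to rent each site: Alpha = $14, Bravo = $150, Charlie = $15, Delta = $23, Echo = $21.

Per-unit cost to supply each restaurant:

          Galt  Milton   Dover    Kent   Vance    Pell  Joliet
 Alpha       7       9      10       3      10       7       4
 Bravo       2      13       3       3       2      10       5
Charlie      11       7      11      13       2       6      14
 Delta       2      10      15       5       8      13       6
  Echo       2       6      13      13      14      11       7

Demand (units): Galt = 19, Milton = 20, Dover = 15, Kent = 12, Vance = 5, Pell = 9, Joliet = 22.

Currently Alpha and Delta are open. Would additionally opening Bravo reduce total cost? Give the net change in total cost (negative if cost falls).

No — net change +15 (cost rises by 15).

Current service cost with {Alpha, Delta}: 595.
Adding Bravo: each restaurant re-picks its cheapest; new service cost 460, saving 135.
Extra fixed cost: 150. Net change = 150 − 135 = 15.
(Totals: 632 → 647.)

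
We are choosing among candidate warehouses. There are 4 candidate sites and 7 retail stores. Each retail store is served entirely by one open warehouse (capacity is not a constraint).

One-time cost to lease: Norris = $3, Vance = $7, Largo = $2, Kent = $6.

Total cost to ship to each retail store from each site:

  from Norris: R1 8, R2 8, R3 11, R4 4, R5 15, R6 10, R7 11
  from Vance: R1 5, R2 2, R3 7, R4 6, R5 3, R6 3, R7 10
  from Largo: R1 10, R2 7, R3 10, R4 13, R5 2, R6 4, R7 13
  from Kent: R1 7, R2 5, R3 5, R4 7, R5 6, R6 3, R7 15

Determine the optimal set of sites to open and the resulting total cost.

For any fixed open set, each retail store goes to its cheapest open site; total = fixed + service.
{Vance}: R1→Vance 5, R2→Vance 2, R3→Vance 7, R4→Vance 6, R5→Vance 3, R6→Vance 3, R7→Vance 10. Service 36; fixed 7; total 43.
{Norris, Vance}: R1→Vance 5, R2→Vance 2, R3→Vance 7, R4→Norris 4, R5→Vance 3, R6→Vance 3, R7→Vance 10. Service 34; fixed 10; total 44.
{Vance, Largo}: service 35 + fixed 9 = 44
{Norris, Vance, Largo, Kent}: R1→Vance 5, R2→Vance 2, R3→Kent 5, R4→Norris 4, R5→Largo 2, R6→Vance 3, R7→Vance 10. Service 31; fixed 18; total 49.
No other subset beats 43.

Open Vance only; minimum total cost 43.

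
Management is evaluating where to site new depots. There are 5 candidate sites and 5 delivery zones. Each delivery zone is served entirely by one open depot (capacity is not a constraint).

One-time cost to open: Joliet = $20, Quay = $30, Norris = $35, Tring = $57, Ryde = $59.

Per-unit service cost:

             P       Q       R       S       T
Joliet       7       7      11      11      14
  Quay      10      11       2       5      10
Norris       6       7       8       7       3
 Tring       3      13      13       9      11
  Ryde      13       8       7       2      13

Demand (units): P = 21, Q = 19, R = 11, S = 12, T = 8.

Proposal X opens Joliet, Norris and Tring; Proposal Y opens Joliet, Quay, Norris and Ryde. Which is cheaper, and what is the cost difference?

Proposal X: {Joliet, Norris, Tring}: P→Tring 3·21=63, Q→Joliet 7·19=133, R→Norris 8·11=88, S→Norris 7·12=84, T→Norris 3·8=24. Service 392; fixed 112; total 504.
Proposal Y: {Joliet, Quay, Norris, Ryde}: P→Norris 6·21=126, Q→Joliet 7·19=133, R→Quay 2·11=22, S→Ryde 2·12=24, T→Norris 3·8=24. Service 329; fixed 144; total 473.
Difference: |504 − 473| = 31.

Proposal Y is cheaper by 31.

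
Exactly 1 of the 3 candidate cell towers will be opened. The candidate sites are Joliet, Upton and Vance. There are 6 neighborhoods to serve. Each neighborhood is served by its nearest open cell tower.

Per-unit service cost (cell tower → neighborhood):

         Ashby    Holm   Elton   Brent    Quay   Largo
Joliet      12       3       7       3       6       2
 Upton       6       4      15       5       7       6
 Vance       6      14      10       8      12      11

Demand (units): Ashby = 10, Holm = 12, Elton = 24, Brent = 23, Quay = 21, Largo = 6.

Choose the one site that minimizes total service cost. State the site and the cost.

Choose Joliet only; total service cost 531.

With exactly 1 open, each neighborhood uses its cheapest among the chosen.
{Joliet}: Ashby→Joliet 12·10=120, Holm→Joliet 3·12=36, Elton→Joliet 7·24=168, Brent→Joliet 3·23=69, Quay→Joliet 6·21=126, Largo→Joliet 2·6=12. Service cost 531.
{Upton}: service cost 766
{Vance}: service cost 970
Among all 3 size-1 choices, {Joliet} is lowest.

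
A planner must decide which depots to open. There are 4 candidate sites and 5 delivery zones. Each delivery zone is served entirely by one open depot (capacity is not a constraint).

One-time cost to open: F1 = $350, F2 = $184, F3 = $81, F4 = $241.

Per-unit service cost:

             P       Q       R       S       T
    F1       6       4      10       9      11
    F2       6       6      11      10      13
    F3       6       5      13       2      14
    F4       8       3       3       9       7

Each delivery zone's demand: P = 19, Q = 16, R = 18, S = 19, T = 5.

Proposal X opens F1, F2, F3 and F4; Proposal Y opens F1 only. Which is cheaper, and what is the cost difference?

Proposal X: {F1, F2, F3, F4}: P→F1 6·19=114, Q→F4 3·16=48, R→F4 3·18=54, S→F3 2·19=38, T→F4 7·5=35. Service 289; fixed 856; total 1145.
Proposal Y: {F1}: P→F1 6·19=114, Q→F1 4·16=64, R→F1 10·18=180, S→F1 9·19=171, T→F1 11·5=55. Service 584; fixed 350; total 934.
Difference: |1145 − 934| = 211.

Proposal Y is cheaper by 211.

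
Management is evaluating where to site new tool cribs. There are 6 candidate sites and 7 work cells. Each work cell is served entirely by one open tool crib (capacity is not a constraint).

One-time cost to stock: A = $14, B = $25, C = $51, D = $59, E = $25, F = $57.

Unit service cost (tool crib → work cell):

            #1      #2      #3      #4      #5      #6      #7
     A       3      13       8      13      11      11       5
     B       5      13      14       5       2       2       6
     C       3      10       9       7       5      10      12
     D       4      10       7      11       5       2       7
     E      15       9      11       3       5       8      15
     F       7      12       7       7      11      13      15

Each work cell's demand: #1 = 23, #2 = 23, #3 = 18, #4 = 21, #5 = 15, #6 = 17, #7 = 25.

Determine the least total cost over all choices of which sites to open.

For any fixed open set, each work cell goes to its cheapest open site; total = fixed + service.
{A, B, E}: #1→A 3·23=69, #2→E 9·23=207, #3→A 8·18=144, #4→E 3·21=63, #5→B 2·15=30, #6→B 2·17=34, #7→A 5·25=125. Service 672; fixed 64; total 736.
{A, B, E, F}: #1→A 3·23=69, #2→E 9·23=207, #3→F 7·18=126, #4→E 3·21=63, #5→B 2·15=30, #6→B 2·17=34, #7→A 5·25=125. Service 654; fixed 121; total 775.
{A, B, D, E}: service 654 + fixed 123 = 777
{A, B, C, D, E, F}: #1→A 3·23=69, #2→E 9·23=207, #3→D 7·18=126, #4→E 3·21=63, #5→B 2·15=30, #6→B 2·17=34, #7→A 5·25=125. Service 654; fixed 231; total 885.
No other subset beats 736.

Minimum total cost: 736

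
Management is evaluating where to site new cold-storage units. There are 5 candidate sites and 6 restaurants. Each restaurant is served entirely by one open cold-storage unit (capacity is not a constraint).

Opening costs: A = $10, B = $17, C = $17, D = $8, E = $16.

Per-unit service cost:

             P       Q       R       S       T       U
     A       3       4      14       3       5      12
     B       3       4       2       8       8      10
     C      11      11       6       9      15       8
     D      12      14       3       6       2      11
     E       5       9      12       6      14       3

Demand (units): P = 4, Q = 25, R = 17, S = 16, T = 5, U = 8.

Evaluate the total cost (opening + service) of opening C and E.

Total cost: 570

Each restaurant is assigned to its cheapest site among the open ones.
{C, E}: P→E 5·4=20, Q→E 9·25=225, R→C 6·17=102, S→E 6·16=96, T→E 14·5=70, U→E 3·8=24. Service 537; fixed 33; total 570.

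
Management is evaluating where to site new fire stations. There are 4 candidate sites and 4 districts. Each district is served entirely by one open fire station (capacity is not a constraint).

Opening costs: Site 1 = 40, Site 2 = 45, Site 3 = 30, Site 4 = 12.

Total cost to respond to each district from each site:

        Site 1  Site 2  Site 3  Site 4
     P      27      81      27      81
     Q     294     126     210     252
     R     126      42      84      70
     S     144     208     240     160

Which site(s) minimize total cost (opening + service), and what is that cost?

Open Site 1 and Site 2; minimum total cost 424.

For any fixed open set, each district goes to its cheapest open site; total = fixed + service.
{Site 1, Site 2}: P→Site 1 27, Q→Site 2 126, R→Site 2 42, S→Site 1 144. Service 339; fixed 85; total 424.
{Site 1, Site 2, Site 4}: P→Site 1 27, Q→Site 2 126, R→Site 2 42, S→Site 1 144. Service 339; fixed 97; total 436.
{Site 2, Site 3, Site 4}: P→Site 3 27, Q→Site 2 126, R→Site 2 42, S→Site 4 160. Service 355; fixed 87; total 442.
{Site 1, Site 2, Site 3, Site 4}: P→Site 1 27, Q→Site 2 126, R→Site 2 42, S→Site 1 144. Service 339; fixed 127; total 466.
No other subset beats 424.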